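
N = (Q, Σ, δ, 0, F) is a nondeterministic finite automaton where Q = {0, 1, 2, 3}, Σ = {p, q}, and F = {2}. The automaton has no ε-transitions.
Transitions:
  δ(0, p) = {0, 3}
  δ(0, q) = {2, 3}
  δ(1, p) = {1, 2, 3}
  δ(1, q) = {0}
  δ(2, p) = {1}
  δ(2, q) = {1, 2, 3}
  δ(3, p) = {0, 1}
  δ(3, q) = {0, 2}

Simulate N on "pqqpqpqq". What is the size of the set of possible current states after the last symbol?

4

Start: {0}
read p: {0, 3}
read q: {0, 2, 3}
read q: {0, 1, 2, 3}
read p: {0, 1, 2, 3}
read q: {0, 1, 2, 3}
read p: {0, 1, 2, 3}
read q: {0, 1, 2, 3}
read q: {0, 1, 2, 3}
Final reachable set {0, 1, 2, 3} has 4 states.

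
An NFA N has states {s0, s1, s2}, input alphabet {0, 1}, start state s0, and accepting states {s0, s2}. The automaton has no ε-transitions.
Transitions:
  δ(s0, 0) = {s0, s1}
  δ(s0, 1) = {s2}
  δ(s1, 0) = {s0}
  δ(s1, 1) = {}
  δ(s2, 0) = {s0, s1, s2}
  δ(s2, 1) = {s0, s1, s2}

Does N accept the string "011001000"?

Start: {s0}
read 0: {s0, s1}
read 1: {s2}
read 1: {s0, s1, s2}
read 0: {s0, s1, s2}
read 0: {s0, s1, s2}
read 1: {s0, s1, s2}
read 0: {s0, s1, s2}
read 0: {s0, s1, s2}
read 0: {s0, s1, s2}
Reachable ∩ accepting = {s0, s2} — nonempty.

accepted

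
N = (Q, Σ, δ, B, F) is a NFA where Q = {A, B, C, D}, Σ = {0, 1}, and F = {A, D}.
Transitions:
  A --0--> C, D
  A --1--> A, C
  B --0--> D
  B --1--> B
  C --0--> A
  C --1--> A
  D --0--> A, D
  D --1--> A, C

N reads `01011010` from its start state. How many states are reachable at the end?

Start: {B}
read 0: {D}
read 1: {A, C}
read 0: {A, C, D}
read 1: {A, C}
read 1: {A, C}
read 0: {A, C, D}
read 1: {A, C}
read 0: {A, C, D}
Final reachable set {A, C, D} has 3 states.

3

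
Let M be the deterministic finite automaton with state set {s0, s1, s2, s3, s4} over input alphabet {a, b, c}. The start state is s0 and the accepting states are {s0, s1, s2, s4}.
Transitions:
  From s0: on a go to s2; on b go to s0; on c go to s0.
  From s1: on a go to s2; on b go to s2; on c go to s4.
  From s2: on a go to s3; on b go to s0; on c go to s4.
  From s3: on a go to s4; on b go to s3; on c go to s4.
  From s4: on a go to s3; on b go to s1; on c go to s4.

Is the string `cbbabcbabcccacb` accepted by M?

s0 --c--> s0
s0 --b--> s0
s0 --b--> s0
s0 --a--> s2
s2 --b--> s0
s0 --c--> s0
s0 --b--> s0
s0 --a--> s2
s2 --b--> s0
s0 --c--> s0
s0 --c--> s0
s0 --c--> s0
s0 --a--> s2
s2 --c--> s4
s4 --b--> s1
End in state s1, which is an accepting state.

accepted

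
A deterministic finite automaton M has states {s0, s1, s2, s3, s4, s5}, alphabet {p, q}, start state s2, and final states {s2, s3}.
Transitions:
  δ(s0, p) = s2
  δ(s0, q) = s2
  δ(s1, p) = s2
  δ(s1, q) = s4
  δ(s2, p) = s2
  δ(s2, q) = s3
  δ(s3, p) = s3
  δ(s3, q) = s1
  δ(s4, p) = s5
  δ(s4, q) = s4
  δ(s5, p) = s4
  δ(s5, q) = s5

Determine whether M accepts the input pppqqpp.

accepted

s2 --p--> s2
s2 --p--> s2
s2 --p--> s2
s2 --q--> s3
s3 --q--> s1
s1 --p--> s2
s2 --p--> s2
End in state s2, which is an accepting state.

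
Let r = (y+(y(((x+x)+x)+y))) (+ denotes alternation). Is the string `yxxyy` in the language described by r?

no

Neither y nor (y(((x+x)+x)+y)) matches yxxyy.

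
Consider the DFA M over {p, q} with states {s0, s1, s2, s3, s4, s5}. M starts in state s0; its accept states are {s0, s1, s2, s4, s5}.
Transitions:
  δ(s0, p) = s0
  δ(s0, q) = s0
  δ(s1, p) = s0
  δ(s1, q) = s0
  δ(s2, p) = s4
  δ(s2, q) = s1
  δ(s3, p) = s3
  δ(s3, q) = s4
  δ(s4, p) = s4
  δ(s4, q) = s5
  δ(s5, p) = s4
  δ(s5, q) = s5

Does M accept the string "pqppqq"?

s0 --p--> s0
s0 --q--> s0
s0 --p--> s0
s0 --p--> s0
s0 --q--> s0
s0 --q--> s0
End in state s0, which is an accepting state.

accepted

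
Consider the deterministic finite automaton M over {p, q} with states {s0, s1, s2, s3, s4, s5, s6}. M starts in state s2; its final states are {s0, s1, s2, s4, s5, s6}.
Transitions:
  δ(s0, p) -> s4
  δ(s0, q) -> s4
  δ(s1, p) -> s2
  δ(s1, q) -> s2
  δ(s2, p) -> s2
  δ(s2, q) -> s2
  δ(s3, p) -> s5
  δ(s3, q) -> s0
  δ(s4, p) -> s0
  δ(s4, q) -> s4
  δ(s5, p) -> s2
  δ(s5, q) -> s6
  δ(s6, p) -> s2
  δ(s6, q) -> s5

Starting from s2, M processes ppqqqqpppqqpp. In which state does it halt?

s2

s2 --p--> s2
s2 --p--> s2
s2 --q--> s2
s2 --q--> s2
s2 --q--> s2
s2 --q--> s2
s2 --p--> s2
s2 --p--> s2
s2 --p--> s2
s2 --q--> s2
s2 --q--> s2
s2 --p--> s2
s2 --p--> s2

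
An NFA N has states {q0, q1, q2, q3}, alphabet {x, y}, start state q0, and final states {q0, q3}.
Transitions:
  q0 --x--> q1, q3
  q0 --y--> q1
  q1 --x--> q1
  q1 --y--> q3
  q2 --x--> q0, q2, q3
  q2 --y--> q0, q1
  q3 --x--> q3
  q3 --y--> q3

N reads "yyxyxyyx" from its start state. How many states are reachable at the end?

1

Start: {q0}
read y: {q1}
read y: {q3}
read x: {q3}
read y: {q3}
read x: {q3}
read y: {q3}
read y: {q3}
read x: {q3}
Final reachable set {q3} has 1 state.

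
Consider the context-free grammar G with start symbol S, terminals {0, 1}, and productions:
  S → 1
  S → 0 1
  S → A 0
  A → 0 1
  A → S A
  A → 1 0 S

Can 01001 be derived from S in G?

no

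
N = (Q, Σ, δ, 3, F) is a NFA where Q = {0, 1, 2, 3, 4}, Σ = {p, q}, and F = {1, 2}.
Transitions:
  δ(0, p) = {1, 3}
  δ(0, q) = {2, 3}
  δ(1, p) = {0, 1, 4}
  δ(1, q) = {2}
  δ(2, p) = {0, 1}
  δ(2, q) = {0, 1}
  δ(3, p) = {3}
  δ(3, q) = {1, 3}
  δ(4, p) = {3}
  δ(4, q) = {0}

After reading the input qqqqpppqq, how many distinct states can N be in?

Start: {3}
read q: {1, 3}
read q: {1, 2, 3}
read q: {0, 1, 2, 3}
read q: {0, 1, 2, 3}
read p: {0, 1, 3, 4}
read p: {0, 1, 3, 4}
read p: {0, 1, 3, 4}
read q: {0, 1, 2, 3}
read q: {0, 1, 2, 3}
Final reachable set {0, 1, 2, 3} has 4 states.

4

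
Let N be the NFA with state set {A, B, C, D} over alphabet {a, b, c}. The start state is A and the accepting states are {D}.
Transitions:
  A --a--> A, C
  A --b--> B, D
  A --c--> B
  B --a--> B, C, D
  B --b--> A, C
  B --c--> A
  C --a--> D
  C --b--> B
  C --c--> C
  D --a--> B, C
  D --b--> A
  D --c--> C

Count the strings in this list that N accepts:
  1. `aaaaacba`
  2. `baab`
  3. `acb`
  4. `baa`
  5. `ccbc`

2

`aaaaacba`: accepted
`baab`: rejected
`acb`: rejected
`baa`: accepted
`ccbc`: rejected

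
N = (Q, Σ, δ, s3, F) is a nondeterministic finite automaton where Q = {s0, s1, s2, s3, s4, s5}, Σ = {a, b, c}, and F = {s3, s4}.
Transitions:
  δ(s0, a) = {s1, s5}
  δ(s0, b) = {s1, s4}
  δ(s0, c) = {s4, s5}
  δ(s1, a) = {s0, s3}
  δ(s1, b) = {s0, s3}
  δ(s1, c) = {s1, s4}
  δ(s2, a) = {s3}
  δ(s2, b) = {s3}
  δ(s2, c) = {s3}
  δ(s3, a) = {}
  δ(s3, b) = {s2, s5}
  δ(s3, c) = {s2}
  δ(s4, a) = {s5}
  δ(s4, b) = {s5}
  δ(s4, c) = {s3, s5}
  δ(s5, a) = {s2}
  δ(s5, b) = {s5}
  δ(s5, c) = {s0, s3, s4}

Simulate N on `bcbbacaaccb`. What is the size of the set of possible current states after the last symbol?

Start: {s3}
read b: {s2, s5}
read c: {s0, s3, s4}
read b: {s1, s2, s4, s5}
read b: {s0, s3, s5}
read a: {s1, s2, s5}
read c: {s0, s1, s3, s4}
read a: {s0, s1, s3, s5}
read a: {s0, s1, s2, s3, s5}
read c: {s0, s1, s2, s3, s4, s5}
read c: {s0, s1, s2, s3, s4, s5}
read b: {s0, s1, s2, s3, s4, s5}
Final reachable set {s0, s1, s2, s3, s4, s5} has 6 states.

6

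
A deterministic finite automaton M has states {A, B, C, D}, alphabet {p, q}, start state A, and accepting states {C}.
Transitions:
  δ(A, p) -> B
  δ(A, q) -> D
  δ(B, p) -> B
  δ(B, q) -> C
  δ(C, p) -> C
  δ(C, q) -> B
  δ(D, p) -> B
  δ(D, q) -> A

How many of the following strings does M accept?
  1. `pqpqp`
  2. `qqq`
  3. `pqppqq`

1

`pqpqp`: rejected
`qqq`: rejected
`pqppqq`: accepted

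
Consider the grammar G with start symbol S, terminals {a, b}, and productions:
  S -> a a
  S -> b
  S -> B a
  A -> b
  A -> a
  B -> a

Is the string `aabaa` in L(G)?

no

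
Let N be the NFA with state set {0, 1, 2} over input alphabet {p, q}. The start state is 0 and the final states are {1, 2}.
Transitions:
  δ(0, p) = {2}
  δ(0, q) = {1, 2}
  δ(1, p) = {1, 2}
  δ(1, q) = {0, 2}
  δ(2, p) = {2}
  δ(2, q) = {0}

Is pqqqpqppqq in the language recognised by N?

Start: {0}
read p: {2}
read q: {0}
read q: {1, 2}
read q: {0, 2}
read p: {2}
read q: {0}
read p: {2}
read p: {2}
read q: {0}
read q: {1, 2}
Reachable ∩ accepting = {1, 2} — nonempty.

accepted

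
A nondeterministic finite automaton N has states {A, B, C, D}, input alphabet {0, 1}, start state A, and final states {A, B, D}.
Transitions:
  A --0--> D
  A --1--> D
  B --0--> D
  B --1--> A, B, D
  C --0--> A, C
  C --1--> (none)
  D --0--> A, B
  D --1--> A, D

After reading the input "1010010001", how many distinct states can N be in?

3

Start: {A}
read 1: {D}
read 0: {A, B}
read 1: {A, B, D}
read 0: {A, B, D}
read 0: {A, B, D}
read 1: {A, B, D}
read 0: {A, B, D}
read 0: {A, B, D}
read 0: {A, B, D}
read 1: {A, B, D}
Final reachable set {A, B, D} has 3 states.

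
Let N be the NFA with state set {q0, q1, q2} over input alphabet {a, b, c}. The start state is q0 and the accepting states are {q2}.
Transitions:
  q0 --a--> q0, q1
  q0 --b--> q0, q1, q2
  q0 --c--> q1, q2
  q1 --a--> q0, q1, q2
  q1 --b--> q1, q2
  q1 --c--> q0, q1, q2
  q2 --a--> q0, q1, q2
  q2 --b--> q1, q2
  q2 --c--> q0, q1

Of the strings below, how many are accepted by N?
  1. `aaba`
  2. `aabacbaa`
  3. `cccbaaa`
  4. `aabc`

4

`aaba`: accepted
`aabacbaa`: accepted
`cccbaaa`: accepted
`aabc`: accepted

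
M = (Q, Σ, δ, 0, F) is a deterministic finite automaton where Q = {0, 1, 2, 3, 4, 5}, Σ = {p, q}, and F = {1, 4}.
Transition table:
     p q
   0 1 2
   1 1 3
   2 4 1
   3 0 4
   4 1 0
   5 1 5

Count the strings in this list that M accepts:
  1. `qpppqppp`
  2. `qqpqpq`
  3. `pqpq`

`qpppqppp`: accepted
`qqpqpq`: rejected
`pqpq`: rejected

1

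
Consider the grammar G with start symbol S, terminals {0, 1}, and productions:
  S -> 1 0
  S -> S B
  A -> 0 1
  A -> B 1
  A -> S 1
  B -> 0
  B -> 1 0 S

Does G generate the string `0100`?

no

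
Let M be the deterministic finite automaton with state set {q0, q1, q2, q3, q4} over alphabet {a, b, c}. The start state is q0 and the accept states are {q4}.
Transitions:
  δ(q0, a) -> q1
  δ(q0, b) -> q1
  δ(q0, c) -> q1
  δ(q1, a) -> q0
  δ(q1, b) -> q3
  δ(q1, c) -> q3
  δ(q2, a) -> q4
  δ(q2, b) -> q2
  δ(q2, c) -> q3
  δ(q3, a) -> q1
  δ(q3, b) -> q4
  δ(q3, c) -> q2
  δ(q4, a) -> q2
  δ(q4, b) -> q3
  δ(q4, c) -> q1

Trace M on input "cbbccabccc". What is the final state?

q0 --c--> q1
q1 --b--> q3
q3 --b--> q4
q4 --c--> q1
q1 --c--> q3
q3 --a--> q1
q1 --b--> q3
q3 --c--> q2
q2 --c--> q3
q3 --c--> q2

q2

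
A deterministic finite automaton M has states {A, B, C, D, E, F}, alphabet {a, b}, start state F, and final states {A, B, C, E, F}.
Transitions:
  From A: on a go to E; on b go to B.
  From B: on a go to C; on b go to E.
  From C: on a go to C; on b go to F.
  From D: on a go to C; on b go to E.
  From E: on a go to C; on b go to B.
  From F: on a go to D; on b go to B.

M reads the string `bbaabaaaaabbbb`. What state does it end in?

F --b--> B
B --b--> E
E --a--> C
C --a--> C
C --b--> F
F --a--> D
D --a--> C
C --a--> C
C --a--> C
C --a--> C
C --b--> F
F --b--> B
B --b--> E
E --b--> B

B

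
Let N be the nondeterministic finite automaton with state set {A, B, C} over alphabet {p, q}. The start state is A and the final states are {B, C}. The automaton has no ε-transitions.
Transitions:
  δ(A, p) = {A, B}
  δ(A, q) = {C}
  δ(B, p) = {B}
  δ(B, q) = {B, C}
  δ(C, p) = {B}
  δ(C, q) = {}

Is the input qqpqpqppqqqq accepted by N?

Start: {A}
read q: {C}
read q: {}
The reachable set is empty and stays empty for the remaining 10 symbols.
Reachable ∩ accepting = {} — empty.

rejected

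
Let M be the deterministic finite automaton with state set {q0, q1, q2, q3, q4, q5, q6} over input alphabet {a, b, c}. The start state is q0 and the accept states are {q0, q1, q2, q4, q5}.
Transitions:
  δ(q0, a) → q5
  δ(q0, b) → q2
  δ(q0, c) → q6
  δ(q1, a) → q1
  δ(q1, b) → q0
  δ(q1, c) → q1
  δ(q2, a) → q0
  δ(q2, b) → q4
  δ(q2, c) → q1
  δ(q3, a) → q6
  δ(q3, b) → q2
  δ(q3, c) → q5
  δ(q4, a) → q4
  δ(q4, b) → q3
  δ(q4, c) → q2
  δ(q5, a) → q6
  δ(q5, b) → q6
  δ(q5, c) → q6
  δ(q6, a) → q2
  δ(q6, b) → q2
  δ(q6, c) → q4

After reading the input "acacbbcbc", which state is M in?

q0 --a--> q5
q5 --c--> q6
q6 --a--> q2
q2 --c--> q1
q1 --b--> q0
q0 --b--> q2
q2 --c--> q1
q1 --b--> q0
q0 --c--> q6

q6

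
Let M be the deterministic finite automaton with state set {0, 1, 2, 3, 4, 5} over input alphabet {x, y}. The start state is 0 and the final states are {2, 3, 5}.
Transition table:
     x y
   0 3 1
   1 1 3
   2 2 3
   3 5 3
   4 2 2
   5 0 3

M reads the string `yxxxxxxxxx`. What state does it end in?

0 --y--> 1
1 --x--> 1
1 --x--> 1
1 --x--> 1
1 --x--> 1
1 --x--> 1
1 --x--> 1
1 --x--> 1
1 --x--> 1
1 --x--> 1

1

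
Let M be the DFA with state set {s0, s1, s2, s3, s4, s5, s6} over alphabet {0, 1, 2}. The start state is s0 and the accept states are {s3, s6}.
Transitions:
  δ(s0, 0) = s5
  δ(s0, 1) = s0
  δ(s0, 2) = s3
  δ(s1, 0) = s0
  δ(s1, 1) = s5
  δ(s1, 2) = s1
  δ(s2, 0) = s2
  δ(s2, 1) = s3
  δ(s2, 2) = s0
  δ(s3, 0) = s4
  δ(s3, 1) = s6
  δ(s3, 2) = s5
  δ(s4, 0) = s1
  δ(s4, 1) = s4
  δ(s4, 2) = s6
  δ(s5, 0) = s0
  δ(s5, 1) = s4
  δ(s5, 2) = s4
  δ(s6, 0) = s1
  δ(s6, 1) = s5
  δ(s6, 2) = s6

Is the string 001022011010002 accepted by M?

s0 --0--> s5
s5 --0--> s0
s0 --1--> s0
s0 --0--> s5
s5 --2--> s4
s4 --2--> s6
s6 --0--> s1
s1 --1--> s5
s5 --1--> s4
s4 --0--> s1
s1 --1--> s5
s5 --0--> s0
s0 --0--> s5
s5 --0--> s0
s0 --2--> s3
End in state s3, which is an accepting state.

accepted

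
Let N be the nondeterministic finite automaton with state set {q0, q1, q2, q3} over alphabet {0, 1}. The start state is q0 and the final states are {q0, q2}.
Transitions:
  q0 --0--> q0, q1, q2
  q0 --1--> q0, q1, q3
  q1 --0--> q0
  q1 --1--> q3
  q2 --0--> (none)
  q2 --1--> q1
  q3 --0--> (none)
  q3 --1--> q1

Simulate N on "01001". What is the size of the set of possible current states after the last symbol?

3

Start: {q0}
read 0: {q0, q1, q2}
read 1: {q0, q1, q3}
read 0: {q0, q1, q2}
read 0: {q0, q1, q2}
read 1: {q0, q1, q3}
Final reachable set {q0, q1, q3} has 3 states.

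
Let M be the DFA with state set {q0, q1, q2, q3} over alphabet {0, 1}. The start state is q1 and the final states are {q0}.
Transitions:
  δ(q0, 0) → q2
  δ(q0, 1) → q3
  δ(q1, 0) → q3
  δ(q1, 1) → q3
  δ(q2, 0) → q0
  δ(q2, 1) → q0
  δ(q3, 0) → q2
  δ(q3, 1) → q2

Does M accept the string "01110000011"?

q1 --0--> q3
q3 --1--> q2
q2 --1--> q0
q0 --1--> q3
q3 --0--> q2
q2 --0--> q0
q0 --0--> q2
q2 --0--> q0
q0 --0--> q2
q2 --1--> q0
q0 --1--> q3
End in state q3, which is not an accepting state.

rejected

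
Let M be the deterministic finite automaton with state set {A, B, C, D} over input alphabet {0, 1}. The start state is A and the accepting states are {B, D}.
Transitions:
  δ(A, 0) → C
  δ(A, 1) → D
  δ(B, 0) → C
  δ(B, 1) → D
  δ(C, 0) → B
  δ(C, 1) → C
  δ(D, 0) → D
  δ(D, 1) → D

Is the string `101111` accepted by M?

accepted

A --1--> D
D --0--> D
D --1--> D
D --1--> D
D --1--> D
D --1--> D
End in state D, which is an accepting state.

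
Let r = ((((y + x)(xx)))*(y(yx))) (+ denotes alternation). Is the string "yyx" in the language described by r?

yes

Split as ε·yyx: (((y+x)(xx)))* matches ε and (y(yx)) matches yyx.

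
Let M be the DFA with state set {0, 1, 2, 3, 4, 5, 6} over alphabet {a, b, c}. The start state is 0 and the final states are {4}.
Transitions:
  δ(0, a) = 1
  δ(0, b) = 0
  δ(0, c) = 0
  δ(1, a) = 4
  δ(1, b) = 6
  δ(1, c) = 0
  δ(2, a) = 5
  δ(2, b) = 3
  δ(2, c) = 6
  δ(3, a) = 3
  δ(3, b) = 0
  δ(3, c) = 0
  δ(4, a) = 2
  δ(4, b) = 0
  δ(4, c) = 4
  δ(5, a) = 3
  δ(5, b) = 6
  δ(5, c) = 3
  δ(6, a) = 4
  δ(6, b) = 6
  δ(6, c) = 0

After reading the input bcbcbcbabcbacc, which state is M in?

0 --b--> 0
0 --c--> 0
0 --b--> 0
0 --c--> 0
0 --b--> 0
0 --c--> 0
0 --b--> 0
0 --a--> 1
1 --b--> 6
6 --c--> 0
0 --b--> 0
0 --a--> 1
1 --c--> 0
0 --c--> 0

0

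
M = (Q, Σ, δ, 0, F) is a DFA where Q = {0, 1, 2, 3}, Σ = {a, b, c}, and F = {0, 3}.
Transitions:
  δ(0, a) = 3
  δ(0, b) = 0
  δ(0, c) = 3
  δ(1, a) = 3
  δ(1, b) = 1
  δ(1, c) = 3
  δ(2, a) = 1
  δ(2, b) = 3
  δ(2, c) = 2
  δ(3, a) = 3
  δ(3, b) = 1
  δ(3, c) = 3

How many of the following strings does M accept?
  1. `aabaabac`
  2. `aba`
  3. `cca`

3

`aabaabac`: accepted
`aba`: accepted
`cca`: accepted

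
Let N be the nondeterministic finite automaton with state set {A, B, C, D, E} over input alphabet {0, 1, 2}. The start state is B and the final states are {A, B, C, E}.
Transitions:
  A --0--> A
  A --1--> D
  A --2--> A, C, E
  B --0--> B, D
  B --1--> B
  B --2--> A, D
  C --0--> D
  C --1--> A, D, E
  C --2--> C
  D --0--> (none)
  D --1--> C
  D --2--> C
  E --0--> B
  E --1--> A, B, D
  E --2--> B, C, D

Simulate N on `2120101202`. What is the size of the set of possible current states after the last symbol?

Start: {B}
read 2: {A, D}
read 1: {C, D}
read 2: {C}
read 0: {D}
read 1: {C}
read 0: {D}
read 1: {C}
read 2: {C}
read 0: {D}
read 2: {C}
Final reachable set {C} has 1 state.

1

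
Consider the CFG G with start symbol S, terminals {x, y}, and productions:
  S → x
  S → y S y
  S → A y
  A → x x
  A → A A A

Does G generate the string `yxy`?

S ⇒ ySy ⇒ yxy

yes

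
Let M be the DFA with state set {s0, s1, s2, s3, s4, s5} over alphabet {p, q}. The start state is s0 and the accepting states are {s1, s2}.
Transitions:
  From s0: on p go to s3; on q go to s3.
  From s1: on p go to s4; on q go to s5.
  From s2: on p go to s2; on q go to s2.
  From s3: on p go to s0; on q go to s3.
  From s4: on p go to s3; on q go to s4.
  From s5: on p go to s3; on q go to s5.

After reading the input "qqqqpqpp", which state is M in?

s0 --q--> s3
s3 --q--> s3
s3 --q--> s3
s3 --q--> s3
s3 --p--> s0
s0 --q--> s3
s3 --p--> s0
s0 --p--> s3

s3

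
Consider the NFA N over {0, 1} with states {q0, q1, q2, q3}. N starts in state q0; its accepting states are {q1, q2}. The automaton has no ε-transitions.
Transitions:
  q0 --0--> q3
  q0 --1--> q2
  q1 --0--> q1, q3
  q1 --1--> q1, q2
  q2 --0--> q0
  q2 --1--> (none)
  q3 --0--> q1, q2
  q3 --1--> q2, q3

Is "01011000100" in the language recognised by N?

Start: {q0}
read 0: {q3}
read 1: {q2, q3}
read 0: {q0, q1, q2}
read 1: {q1, q2}
read 1: {q1, q2}
read 0: {q0, q1, q3}
read 0: {q1, q2, q3}
read 0: {q0, q1, q2, q3}
read 1: {q1, q2, q3}
read 0: {q0, q1, q2, q3}
read 0: {q0, q1, q2, q3}
Reachable ∩ accepting = {q1, q2} — nonempty.

accepted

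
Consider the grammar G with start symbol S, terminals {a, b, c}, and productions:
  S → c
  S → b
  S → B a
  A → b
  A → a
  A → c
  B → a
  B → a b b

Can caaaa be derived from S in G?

no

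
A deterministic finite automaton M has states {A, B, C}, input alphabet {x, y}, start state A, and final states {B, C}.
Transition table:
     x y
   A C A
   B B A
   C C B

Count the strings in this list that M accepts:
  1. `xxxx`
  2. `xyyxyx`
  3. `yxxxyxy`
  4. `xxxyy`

`xxxx`: accepted
`xyyxyx`: accepted
`yxxxyxy`: rejected
`xxxyy`: rejected

2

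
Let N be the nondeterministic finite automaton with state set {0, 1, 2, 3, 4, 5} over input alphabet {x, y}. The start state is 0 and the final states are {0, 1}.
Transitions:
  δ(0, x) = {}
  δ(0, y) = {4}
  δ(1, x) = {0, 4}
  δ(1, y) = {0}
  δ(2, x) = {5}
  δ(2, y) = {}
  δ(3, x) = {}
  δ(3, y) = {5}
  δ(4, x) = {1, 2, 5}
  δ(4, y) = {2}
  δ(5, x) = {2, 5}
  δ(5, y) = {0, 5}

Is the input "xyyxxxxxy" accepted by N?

Start: {0}
read x: {}
The reachable set is empty and stays empty for the remaining 8 symbols.
Reachable ∩ accepting = {} — empty.

rejected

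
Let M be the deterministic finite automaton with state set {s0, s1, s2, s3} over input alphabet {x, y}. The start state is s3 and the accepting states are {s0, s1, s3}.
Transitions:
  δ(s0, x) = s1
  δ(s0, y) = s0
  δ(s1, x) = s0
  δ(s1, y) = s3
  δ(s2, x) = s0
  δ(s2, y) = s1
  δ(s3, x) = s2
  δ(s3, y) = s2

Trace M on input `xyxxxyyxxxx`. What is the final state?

s3 --x--> s2
s2 --y--> s1
s1 --x--> s0
s0 --x--> s1
s1 --x--> s0
s0 --y--> s0
s0 --y--> s0
s0 --x--> s1
s1 --x--> s0
s0 --x--> s1
s1 --x--> s0

s0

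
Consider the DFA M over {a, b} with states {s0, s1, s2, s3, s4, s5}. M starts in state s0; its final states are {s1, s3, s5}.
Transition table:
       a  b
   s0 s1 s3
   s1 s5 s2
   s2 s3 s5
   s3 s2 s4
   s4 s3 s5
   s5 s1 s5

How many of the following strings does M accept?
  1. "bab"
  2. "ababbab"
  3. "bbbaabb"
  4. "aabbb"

"bab": accepted
"ababbab": rejected
"bbbaabb": accepted
"aabbb": accepted

3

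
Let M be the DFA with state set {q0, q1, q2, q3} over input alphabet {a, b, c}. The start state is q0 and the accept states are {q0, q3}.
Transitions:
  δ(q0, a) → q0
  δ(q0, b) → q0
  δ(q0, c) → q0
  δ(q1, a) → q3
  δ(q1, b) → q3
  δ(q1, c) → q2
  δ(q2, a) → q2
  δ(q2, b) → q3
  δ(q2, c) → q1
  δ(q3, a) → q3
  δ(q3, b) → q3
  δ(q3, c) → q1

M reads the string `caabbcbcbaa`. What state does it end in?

q0 --c--> q0
q0 --a--> q0
q0 --a--> q0
q0 --b--> q0
q0 --b--> q0
q0 --c--> q0
q0 --b--> q0
q0 --c--> q0
q0 --b--> q0
q0 --a--> q0
q0 --a--> q0

q0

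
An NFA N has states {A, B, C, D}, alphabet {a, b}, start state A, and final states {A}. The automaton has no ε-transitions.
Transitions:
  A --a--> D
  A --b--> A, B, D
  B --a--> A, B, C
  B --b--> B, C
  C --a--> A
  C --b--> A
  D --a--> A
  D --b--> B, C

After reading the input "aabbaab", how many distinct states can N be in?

Start: {A}
read a: {D}
read a: {A}
read b: {A, B, D}
read b: {A, B, C, D}
read a: {A, B, C, D}
read a: {A, B, C, D}
read b: {A, B, C, D}
Final reachable set {A, B, C, D} has 4 states.

4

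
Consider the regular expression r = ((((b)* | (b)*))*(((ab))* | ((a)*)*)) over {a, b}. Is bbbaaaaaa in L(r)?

Split as bbb·aaaaaa: (((b)*|(b)*))* matches bbb and (((ab))*|((a)*)*) matches aaaaaa.

yes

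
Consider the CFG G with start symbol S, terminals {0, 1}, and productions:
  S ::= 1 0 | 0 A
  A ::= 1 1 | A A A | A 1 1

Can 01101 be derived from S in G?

no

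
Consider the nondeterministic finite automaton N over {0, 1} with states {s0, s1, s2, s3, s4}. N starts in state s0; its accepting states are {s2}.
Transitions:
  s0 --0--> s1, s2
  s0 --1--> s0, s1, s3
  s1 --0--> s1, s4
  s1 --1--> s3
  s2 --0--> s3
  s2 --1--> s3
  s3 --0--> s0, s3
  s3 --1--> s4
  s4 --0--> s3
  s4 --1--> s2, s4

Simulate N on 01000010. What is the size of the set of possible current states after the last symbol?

5

Start: {s0}
read 0: {s1, s2}
read 1: {s3}
read 0: {s0, s3}
read 0: {s0, s1, s2, s3}
read 0: {s0, s1, s2, s3, s4}
read 0: {s0, s1, s2, s3, s4}
read 1: {s0, s1, s2, s3, s4}
read 0: {s0, s1, s2, s3, s4}
Final reachable set {s0, s1, s2, s3, s4} has 5 states.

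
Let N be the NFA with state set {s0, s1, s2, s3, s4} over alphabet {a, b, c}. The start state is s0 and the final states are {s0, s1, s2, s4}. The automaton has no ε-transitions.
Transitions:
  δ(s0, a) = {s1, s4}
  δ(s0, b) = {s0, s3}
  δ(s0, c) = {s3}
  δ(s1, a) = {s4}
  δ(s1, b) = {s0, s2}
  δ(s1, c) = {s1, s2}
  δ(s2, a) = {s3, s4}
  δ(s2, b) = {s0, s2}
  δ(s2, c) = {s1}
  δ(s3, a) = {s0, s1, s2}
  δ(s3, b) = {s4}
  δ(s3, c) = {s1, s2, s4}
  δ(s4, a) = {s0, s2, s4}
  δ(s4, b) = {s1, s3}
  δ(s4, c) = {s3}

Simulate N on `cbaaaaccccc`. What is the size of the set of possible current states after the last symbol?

4

Start: {s0}
read c: {s3}
read b: {s4}
read a: {s0, s2, s4}
read a: {s0, s1, s2, s3, s4}
read a: {s0, s1, s2, s3, s4}
read a: {s0, s1, s2, s3, s4}
read c: {s1, s2, s3, s4}
read c: {s1, s2, s3, s4}
read c: {s1, s2, s3, s4}
read c: {s1, s2, s3, s4}
read c: {s1, s2, s3, s4}
Final reachable set {s1, s2, s3, s4} has 4 states.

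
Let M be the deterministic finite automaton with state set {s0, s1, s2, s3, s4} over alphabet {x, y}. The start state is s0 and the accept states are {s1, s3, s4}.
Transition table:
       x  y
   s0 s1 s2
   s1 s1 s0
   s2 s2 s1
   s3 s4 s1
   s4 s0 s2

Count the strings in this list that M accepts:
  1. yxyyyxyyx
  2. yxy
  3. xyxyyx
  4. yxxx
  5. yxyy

2

yxyyyxyyx: accepted
yxy: accepted
xyxyyx: rejected
yxxx: rejected
yxyy: rejected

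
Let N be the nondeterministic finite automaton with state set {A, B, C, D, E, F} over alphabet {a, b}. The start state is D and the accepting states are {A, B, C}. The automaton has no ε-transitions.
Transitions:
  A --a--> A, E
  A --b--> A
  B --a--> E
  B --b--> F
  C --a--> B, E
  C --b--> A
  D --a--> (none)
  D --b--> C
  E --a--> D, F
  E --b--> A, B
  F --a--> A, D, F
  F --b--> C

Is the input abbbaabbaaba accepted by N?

Start: {D}
read a: {}
The reachable set is empty and stays empty for the remaining 11 symbols.
Reachable ∩ accepting = {} — empty.

rejected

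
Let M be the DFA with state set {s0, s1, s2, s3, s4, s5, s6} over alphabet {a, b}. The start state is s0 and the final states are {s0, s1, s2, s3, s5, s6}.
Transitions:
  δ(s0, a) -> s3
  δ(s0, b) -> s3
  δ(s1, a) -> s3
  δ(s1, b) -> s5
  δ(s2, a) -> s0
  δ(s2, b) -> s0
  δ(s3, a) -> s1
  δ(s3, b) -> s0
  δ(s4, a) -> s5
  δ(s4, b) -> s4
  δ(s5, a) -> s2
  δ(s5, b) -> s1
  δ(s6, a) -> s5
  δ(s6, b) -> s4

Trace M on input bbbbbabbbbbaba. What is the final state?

s3

s0 --b--> s3
s3 --b--> s0
s0 --b--> s3
s3 --b--> s0
s0 --b--> s3
s3 --a--> s1
s1 --b--> s5
s5 --b--> s1
s1 --b--> s5
s5 --b--> s1
s1 --b--> s5
s5 --a--> s2
s2 --b--> s0
s0 --a--> s3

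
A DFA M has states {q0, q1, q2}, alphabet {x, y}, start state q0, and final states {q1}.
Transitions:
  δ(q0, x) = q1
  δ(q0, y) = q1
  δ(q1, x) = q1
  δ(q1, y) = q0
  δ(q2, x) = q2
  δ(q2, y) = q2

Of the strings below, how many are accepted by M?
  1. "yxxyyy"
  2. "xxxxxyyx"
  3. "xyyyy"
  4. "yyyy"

"yxxyyy": rejected
"xxxxxyyx": accepted
"xyyyy": accepted
"yyyy": rejected

2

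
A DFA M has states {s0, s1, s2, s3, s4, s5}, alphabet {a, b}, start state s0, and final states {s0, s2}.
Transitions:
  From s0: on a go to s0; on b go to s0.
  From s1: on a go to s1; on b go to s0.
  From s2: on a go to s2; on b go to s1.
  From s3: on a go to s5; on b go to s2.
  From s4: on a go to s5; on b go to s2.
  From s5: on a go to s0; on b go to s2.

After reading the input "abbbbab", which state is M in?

s0

s0 --a--> s0
s0 --b--> s0
s0 --b--> s0
s0 --b--> s0
s0 --b--> s0
s0 --a--> s0
s0 --b--> s0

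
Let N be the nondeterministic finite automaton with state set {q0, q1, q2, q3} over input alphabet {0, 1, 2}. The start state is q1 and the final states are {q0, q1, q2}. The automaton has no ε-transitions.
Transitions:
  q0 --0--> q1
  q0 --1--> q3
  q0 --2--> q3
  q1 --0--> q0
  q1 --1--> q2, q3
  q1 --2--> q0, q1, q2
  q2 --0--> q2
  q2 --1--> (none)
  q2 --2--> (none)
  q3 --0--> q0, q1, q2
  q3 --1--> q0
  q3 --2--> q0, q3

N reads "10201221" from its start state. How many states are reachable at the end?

Start: {q1}
read 1: {q2, q3}
read 0: {q0, q1, q2}
read 2: {q0, q1, q2, q3}
read 0: {q0, q1, q2}
read 1: {q2, q3}
read 2: {q0, q3}
read 2: {q0, q3}
read 1: {q0, q3}
Final reachable set {q0, q3} has 2 states.

2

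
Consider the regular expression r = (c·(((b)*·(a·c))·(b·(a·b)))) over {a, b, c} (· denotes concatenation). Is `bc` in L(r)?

no

No split of bc into u·v has c matching u and (((b)*·(a·c))·(b·(a·b))) matching v.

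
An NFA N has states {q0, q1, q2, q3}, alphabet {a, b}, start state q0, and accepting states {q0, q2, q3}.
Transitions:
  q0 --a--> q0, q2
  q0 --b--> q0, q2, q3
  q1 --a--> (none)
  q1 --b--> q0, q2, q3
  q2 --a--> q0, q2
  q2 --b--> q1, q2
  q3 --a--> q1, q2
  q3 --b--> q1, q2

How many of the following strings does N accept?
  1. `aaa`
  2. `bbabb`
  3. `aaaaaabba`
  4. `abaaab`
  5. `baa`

`aaa`: accepted
`bbabb`: accepted
`aaaaaabba`: accepted
`abaaab`: accepted
`baa`: accepted

5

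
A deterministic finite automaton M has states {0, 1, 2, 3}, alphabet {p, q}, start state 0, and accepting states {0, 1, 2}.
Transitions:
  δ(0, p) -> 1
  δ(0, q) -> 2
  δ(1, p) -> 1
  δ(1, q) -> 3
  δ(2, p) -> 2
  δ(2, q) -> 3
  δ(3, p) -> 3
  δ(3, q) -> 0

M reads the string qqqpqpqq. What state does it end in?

2

0 --q--> 2
2 --q--> 3
3 --q--> 0
0 --p--> 1
1 --q--> 3
3 --p--> 3
3 --q--> 0
0 --q--> 2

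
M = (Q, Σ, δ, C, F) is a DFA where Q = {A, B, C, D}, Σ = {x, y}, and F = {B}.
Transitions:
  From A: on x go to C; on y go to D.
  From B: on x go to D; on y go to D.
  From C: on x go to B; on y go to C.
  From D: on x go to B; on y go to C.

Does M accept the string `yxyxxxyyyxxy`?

C --y--> C
C --x--> B
B --y--> D
D --x--> B
B --x--> D
D --x--> B
B --y--> D
D --y--> C
C --y--> C
C --x--> B
B --x--> D
D --y--> C
End in state C, which is not an accepting state.

rejected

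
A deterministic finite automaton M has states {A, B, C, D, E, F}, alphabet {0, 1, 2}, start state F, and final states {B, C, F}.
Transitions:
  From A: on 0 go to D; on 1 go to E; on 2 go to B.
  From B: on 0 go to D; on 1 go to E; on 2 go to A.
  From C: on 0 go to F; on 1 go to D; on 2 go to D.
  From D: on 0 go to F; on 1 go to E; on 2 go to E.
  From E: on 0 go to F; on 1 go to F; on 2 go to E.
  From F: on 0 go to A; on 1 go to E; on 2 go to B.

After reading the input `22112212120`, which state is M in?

D

F --2--> B
B --2--> A
A --1--> E
E --1--> F
F --2--> B
B --2--> A
A --1--> E
E --2--> E
E --1--> F
F --2--> B
B --0--> D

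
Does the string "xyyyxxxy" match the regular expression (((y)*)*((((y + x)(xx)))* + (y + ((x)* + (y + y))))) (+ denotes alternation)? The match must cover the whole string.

no

No split of xyyyxxxy into u·v has ((y)*)* matching u and ((((y+x)(xx)))*+(y+((x)*+(y+y)))) matching v.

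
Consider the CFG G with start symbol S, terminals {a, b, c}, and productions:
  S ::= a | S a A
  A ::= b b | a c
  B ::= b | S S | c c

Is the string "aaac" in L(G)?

S ⇒ SaA ⇒ aaA ⇒ aaac

yes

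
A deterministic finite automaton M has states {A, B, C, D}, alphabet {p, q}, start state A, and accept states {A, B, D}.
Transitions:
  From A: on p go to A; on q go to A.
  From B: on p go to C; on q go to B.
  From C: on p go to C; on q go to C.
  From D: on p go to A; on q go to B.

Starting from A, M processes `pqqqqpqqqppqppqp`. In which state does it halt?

A

A --p--> A
A --q--> A
A --q--> A
A --q--> A
A --q--> A
A --p--> A
A --q--> A
A --q--> A
A --q--> A
A --p--> A
A --p--> A
A --q--> A
A --p--> A
A --p--> A
A --q--> A
A --p--> A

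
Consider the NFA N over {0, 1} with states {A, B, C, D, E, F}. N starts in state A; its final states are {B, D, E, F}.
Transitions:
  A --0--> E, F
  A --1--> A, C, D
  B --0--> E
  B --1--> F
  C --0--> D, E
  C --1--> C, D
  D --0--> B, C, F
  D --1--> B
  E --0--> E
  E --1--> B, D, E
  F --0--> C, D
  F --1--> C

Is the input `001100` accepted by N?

Start: {A}
read 0: {E, F}
read 0: {C, D, E}
read 1: {B, C, D, E}
read 1: {B, C, D, E, F}
read 0: {B, C, D, E, F}
read 0: {B, C, D, E, F}
Reachable ∩ accepting = {B, D, E, F} — nonempty.

accepted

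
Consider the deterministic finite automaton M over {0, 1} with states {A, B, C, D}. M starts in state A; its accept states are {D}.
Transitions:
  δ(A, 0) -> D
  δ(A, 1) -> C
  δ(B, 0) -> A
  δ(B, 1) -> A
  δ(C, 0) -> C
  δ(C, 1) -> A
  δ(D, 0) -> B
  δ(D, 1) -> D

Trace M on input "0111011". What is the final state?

A --0--> D
D --1--> D
D --1--> D
D --1--> D
D --0--> B
B --1--> A
A --1--> C

C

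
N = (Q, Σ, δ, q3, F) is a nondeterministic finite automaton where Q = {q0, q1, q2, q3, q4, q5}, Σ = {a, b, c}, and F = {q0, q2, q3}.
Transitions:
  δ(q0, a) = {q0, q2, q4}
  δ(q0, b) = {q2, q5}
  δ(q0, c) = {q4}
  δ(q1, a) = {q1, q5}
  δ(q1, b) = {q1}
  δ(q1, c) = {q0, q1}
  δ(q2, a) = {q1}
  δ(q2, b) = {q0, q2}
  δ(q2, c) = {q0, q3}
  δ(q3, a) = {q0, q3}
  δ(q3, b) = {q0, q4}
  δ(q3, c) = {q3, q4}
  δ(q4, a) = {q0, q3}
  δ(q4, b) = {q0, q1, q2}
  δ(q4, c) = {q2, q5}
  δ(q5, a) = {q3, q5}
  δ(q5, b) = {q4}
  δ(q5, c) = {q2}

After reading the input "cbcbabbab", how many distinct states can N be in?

5

Start: {q3}
read c: {q3, q4}
read b: {q0, q1, q2, q4}
read c: {q0, q1, q2, q3, q4, q5}
read b: {q0, q1, q2, q4, q5}
read a: {q0, q1, q2, q3, q4, q5}
read b: {q0, q1, q2, q4, q5}
read b: {q0, q1, q2, q4, q5}
read a: {q0, q1, q2, q3, q4, q5}
read b: {q0, q1, q2, q4, q5}
Final reachable set {q0, q1, q2, q4, q5} has 5 states.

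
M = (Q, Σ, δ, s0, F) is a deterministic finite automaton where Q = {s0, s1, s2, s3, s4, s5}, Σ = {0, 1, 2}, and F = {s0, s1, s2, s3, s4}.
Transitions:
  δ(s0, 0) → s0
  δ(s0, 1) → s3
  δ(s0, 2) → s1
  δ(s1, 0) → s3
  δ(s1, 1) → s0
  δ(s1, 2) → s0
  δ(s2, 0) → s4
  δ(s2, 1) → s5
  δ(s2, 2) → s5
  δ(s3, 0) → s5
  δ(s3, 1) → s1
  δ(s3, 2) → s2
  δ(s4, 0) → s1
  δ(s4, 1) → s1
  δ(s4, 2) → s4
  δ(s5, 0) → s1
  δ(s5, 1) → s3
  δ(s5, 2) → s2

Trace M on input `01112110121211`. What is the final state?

s0 --0--> s0
s0 --1--> s3
s3 --1--> s1
s1 --1--> s0
s0 --2--> s1
s1 --1--> s0
s0 --1--> s3
s3 --0--> s5
s5 --1--> s3
s3 --2--> s2
s2 --1--> s5
s5 --2--> s2
s2 --1--> s5
s5 --1--> s3

s3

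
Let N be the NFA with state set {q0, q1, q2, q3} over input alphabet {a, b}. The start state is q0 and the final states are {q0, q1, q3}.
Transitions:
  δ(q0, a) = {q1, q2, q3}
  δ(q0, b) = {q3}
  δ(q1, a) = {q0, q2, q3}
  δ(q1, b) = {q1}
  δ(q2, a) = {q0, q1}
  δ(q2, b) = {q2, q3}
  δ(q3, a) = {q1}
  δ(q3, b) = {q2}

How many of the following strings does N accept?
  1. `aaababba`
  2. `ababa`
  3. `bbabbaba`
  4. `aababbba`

`aaababba`: accepted
`ababa`: accepted
`bbabbaba`: accepted
`aababbba`: accepted

4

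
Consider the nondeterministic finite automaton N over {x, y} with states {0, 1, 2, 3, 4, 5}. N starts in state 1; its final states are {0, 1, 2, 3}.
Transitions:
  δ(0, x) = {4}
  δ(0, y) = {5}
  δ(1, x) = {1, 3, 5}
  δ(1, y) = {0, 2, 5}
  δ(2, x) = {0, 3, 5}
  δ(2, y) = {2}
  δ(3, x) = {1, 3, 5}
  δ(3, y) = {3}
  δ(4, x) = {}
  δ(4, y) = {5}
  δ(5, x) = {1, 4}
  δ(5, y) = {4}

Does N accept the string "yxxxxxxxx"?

accepted

Start: {1}
read y: {0, 2, 5}
read x: {0, 1, 3, 4, 5}
read x: {1, 3, 4, 5}
read x: {1, 3, 4, 5}
read x: {1, 3, 4, 5}
read x: {1, 3, 4, 5}
read x: {1, 3, 4, 5}
read x: {1, 3, 4, 5}
read x: {1, 3, 4, 5}
Reachable ∩ accepting = {1, 3} — nonempty.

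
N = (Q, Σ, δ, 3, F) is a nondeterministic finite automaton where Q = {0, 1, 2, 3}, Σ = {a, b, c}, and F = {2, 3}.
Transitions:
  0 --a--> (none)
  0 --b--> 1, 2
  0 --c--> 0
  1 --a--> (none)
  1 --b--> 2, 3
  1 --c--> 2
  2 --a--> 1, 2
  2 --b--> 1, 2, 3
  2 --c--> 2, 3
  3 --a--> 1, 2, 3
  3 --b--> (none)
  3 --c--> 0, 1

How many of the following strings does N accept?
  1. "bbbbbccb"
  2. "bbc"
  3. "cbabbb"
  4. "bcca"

"bbbbbccb": rejected
"bbc": rejected
"cbabbb": accepted
"bcca": rejected

1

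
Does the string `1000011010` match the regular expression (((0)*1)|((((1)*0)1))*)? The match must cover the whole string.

no

Neither ((0)*1) nor ((((1)*0)1))* matches 1000011010.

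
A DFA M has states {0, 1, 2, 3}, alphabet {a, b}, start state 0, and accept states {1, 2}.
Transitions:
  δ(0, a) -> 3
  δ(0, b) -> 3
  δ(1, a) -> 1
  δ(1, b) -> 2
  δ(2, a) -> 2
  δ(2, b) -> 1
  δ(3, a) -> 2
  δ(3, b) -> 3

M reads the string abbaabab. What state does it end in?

0 --a--> 3
3 --b--> 3
3 --b--> 3
3 --a--> 2
2 --a--> 2
2 --b--> 1
1 --a--> 1
1 --b--> 2

2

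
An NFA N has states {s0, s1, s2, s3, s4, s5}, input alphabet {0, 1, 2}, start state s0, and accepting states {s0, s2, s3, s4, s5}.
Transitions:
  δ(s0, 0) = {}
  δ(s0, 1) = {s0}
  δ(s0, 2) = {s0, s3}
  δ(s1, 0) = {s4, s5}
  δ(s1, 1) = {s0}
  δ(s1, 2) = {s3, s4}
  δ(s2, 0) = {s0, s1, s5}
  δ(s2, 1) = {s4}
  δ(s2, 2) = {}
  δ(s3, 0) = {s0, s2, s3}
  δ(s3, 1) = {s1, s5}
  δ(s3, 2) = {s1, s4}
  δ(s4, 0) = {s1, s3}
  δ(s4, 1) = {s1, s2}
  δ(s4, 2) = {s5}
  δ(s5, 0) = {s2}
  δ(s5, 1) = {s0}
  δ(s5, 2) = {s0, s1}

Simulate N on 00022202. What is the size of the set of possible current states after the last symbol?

0

Start: {s0}
read 0: {}
The reachable set is empty and stays empty for the remaining 7 symbols.
Final reachable set {} has 0 states.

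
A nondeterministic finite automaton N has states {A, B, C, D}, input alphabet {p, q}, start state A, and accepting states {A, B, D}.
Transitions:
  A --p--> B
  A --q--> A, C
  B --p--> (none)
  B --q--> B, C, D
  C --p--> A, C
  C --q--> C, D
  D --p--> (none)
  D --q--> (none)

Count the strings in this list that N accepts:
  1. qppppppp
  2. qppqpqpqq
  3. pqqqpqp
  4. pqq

qppppppp: accepted
qppqpqpqq: accepted
pqqqpqp: accepted
pqq: accepted

4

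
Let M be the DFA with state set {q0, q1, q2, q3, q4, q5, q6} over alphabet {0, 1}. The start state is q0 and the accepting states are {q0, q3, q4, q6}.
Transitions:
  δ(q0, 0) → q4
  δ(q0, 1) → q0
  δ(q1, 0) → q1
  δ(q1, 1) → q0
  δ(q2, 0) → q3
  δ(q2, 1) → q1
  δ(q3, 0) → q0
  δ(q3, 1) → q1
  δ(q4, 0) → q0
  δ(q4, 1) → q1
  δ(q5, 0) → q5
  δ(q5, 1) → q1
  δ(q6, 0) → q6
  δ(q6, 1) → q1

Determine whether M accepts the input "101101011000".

accepted

q0 --1--> q0
q0 --0--> q4
q4 --1--> q1
q1 --1--> q0
q0 --0--> q4
q4 --1--> q1
q1 --0--> q1
q1 --1--> q0
q0 --1--> q0
q0 --0--> q4
q4 --0--> q0
q0 --0--> q4
End in state q4, which is an accepting state.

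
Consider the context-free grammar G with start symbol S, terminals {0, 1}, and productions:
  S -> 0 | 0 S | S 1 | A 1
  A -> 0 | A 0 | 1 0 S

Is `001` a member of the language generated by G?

yes

S ⇒ A1 ⇒ A01 ⇒ 001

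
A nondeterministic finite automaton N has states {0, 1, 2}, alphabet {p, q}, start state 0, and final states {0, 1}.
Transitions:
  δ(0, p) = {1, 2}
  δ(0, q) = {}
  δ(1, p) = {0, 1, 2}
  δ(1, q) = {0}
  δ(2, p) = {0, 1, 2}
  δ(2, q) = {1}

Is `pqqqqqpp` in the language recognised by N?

rejected

Start: {0}
read p: {1, 2}
read q: {0, 1}
read q: {0}
read q: {}
The reachable set is empty and stays empty for the remaining 4 symbols.
Reachable ∩ accepting = {} — empty.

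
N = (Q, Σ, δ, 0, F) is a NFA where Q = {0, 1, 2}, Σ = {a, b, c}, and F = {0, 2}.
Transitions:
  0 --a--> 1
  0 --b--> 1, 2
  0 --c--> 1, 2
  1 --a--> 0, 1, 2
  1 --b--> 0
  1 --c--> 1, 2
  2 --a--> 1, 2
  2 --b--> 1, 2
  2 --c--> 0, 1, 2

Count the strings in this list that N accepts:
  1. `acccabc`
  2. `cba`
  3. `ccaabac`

`acccabc`: accepted
`cba`: accepted
`ccaabac`: accepted

3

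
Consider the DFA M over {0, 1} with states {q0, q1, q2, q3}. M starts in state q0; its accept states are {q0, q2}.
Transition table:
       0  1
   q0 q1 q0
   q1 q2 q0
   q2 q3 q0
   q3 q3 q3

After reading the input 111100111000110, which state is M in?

q3

q0 --1--> q0
q0 --1--> q0
q0 --1--> q0
q0 --1--> q0
q0 --0--> q1
q1 --0--> q2
q2 --1--> q0
q0 --1--> q0
q0 --1--> q0
q0 --0--> q1
q1 --0--> q2
q2 --0--> q3
q3 --1--> q3
q3 --1--> q3
q3 --0--> q3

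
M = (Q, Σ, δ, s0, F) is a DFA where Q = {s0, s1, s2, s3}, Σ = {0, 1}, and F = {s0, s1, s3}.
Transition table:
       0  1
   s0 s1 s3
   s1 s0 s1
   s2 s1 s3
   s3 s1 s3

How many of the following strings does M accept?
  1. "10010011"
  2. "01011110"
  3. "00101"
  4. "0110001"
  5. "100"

"10010011": accepted
"01011110": accepted
"00101": accepted
"0110001": accepted
"100": accepted

5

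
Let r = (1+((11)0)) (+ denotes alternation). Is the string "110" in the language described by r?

yes

The right alternative ((11)0) matches 110.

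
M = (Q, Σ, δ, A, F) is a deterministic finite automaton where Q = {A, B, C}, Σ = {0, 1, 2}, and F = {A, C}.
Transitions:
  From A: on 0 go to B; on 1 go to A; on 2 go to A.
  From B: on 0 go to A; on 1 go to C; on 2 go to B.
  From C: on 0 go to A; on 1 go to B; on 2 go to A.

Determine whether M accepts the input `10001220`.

rejected

A --1--> A
A --0--> B
B --0--> A
A --0--> B
B --1--> C
C --2--> A
A --2--> A
A --0--> B
End in state B, which is not an accepting state.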